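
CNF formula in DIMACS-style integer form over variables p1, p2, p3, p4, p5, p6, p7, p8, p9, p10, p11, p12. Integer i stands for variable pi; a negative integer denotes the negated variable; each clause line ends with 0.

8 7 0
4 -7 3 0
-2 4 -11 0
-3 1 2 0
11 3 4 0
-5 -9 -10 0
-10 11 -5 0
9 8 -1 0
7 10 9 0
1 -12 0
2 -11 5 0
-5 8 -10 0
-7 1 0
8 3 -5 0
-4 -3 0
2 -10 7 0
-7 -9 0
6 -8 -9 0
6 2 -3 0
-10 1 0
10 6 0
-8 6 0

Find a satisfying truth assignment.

p1=T, p2=T, p3=T, p4=F, p5=F, p6=T, p7=T, p8=T, p9=F, p10=T, p11=F, p12=T

Check each clause:
  1. {p7, p8} — p8 is true.
  2. {p4, p3, ¬p7} — p3 is true.
  3. {¬p2, p4, ¬p11} — ¬p11 is true.
  4. {p2, p1, ¬p3} — p1 is true.
  5. {p4, p3, p11} — p3 is true.
  6. {¬p10, ¬p9, ¬p5} — ¬p5 is true.
  7. {¬p10, p11, ¬p5} — ¬p5 is true.
  8. {¬p1, p9, p8} — p8 is true.
  9. {p10, p7, p9} — p10 is true.
  10. {p1, ¬p12} — p1 is true.
  11. {p5, ¬p11, p2} — p2 is true.
  12. {¬p5, ¬p10, p8} — p8 is true.
  13. {¬p7, p1} — p1 is true.
  14. {¬p5, p3, p8} — p8 is true.
  15. {¬p3, ¬p4} — ¬p4 is true.
  16. {p7, ¬p10, p2} — p2 is true.
  17. {¬p7, ¬p9} — ¬p9 is true.
  18. {¬p9, ¬p8, p6} — p6 is true.
  19. {p2, p6, ¬p3} — p2 is true.
  20. {p1, ¬p10} — p1 is true.
  21. {p6, p10} — p10 is true.
  22. {¬p8, p6} — p6 is true.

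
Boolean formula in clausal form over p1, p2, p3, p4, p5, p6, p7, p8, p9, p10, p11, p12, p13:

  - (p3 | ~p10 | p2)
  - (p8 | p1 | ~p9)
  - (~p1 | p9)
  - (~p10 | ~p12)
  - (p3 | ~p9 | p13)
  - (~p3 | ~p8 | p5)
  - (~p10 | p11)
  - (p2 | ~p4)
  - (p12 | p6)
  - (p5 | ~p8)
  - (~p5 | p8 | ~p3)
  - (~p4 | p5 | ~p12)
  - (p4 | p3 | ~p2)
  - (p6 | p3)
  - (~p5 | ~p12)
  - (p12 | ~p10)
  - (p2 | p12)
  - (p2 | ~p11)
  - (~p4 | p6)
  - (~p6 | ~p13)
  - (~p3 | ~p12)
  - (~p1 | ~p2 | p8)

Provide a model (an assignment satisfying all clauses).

p1=False, p2=True, p3=False, p4=True, p5=True, p6=True, p7=True, p8=False, p9=False, p10=False, p11=False, p12=False, p13=False

Pure literal: p10 appears only negated; assign p10 = False.
Branch on p1: take p1 = False.
The remaining clauses are satisfied by p2 = True, p3 = False, p4 = True, p5 = True, p6 = True, p7 = True, p8 = False, p9 = False, p11 = False, p12 = False, p13 = False.
Every clause has at least one true literal under this assignment.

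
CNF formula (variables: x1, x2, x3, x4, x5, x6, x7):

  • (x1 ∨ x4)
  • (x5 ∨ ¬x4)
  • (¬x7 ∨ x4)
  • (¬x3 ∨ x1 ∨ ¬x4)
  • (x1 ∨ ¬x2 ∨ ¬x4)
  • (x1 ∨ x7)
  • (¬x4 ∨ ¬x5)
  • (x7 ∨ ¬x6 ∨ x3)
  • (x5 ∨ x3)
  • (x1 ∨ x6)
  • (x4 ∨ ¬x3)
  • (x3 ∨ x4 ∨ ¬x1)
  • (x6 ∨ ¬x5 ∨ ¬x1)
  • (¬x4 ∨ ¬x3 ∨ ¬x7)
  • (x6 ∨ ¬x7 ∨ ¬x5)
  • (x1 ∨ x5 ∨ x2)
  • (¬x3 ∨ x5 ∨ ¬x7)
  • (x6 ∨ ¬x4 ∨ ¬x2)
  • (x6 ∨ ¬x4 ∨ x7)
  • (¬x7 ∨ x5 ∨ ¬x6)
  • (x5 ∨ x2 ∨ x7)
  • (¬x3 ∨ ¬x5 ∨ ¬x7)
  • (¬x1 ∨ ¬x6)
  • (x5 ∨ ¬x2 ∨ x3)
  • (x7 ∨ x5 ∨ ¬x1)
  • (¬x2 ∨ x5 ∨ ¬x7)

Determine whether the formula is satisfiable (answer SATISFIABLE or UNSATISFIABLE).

UNSATISFIABLE

x5 = True:
  propagation gives x4=False, x1=True, x7=False, x3=False; an empty clause results — contradiction.
x5 = False:
  propagation gives x4=False, x1=True, x7=False; an empty clause results — contradiction.
Every branch closes, so no satisfying assignment exists.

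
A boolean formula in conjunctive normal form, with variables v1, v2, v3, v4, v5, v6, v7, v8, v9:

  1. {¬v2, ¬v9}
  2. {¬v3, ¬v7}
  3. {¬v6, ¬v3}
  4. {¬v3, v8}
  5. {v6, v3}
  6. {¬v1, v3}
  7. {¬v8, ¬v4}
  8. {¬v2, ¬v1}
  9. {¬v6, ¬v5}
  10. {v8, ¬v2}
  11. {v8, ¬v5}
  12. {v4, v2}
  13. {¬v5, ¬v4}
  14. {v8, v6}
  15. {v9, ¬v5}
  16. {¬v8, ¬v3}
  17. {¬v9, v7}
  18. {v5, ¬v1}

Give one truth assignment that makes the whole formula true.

v1 = F, v2 = F, v3 = F, v4 = T, v5 = F, v6 = T, v7 = F, v8 = F, v9 = F

v1 occurs only negated in the remaining clauses — set v1 = False.
Set v2 = False and propagate.
  then v4 is forced to True.
  then v8 is forced to False.
  then v3 is forced to False.
  then v6 is forced to True.
  then v5 is forced to False.
Branch on v7: take v7 = False.
  then v9 is forced to False.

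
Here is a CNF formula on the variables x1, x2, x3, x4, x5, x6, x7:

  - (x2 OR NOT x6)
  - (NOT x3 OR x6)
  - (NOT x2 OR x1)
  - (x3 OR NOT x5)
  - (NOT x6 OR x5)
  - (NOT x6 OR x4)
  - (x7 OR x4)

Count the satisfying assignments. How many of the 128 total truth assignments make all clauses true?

11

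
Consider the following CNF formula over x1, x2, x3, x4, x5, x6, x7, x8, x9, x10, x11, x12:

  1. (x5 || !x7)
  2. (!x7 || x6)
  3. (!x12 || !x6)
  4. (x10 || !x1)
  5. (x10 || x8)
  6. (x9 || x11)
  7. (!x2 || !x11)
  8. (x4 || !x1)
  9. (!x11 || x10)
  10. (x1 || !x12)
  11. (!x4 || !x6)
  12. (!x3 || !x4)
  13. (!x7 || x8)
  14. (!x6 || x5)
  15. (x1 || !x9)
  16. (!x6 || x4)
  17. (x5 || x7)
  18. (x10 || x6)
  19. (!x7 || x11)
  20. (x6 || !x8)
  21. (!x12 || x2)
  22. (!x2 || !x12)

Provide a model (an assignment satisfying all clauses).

x1=True, x2=True, x3=False, x4=True, x5=True, x6=False, x7=False, x8=False, x9=True, x10=True, x11=False, x12=False

Pure literal: x3 appears only negated; assign x3 = False.
Pure literal: x5 appears only positively; assign x5 = True.
Branch on x1: take x1 = True.
  then x10 is forced to True.
  then x4 is forced to True.
  then x6 is forced to False.
  then x7 is forced to False.
  then x8 is forced to False.
Try x2 = True.
  then x11 is forced to False.
  then x9 is forced to True.
  then x12 is forced to False.
Check each clause:
  1. (x5 || !x7) — !x7 is true.
  2. (x6 || !x7) — !x7 is true.
  3. (!x6 || !x12) — !x6 is true.
  4. (!x1 || x10) — x10 is true.
  5. (x10 || x8) — x10 is true.
  6. (x11 || x9) — x9 is true.
  7. (!x11 || !x2) — !x11 is true.
  8. (!x1 || x4) — x4 is true.
  9. (!x11 || x10) — x10 is true.
  10. (!x12 || x1) — x1 is true.
  11. (!x6 || !x4) — !x6 is true.
  12. (!x4 || !x3) — !x3 is true.
  13. (!x7 || x8) — !x7 is true.
  14. (!x6 || x5) — !x6 is true.
  15. (!x9 || x1) — x1 is true.
  16. (x4 || !x6) — !x6 is true.
  17. (x7 || x5) — x5 is true.
  18. (x10 || x6) — x10 is true.
  19. (x11 || !x7) — !x7 is true.
  20. (x6 || !x8) — !x8 is true.
  21. (x2 || !x12) — x2 is true.
  22. (!x12 || !x2) — !x12 is true.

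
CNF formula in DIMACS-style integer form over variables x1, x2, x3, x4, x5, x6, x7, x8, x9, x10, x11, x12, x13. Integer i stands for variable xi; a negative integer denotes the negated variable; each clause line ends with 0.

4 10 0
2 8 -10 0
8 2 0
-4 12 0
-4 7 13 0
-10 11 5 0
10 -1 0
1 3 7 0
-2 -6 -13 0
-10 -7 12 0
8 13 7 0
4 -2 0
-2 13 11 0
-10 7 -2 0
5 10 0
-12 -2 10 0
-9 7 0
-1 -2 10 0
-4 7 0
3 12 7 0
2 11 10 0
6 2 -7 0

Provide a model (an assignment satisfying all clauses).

x1 = True  x2 = False  x3 = False  x4 = False  x5 = True  x6 = True  x7 = False  x8 = True  x9 = False  x10 = True  x11 = True  x12 = True  x13 = True

Check each clause:
  1. (x10 | x4) — x10 is true.
  2. (~x10 | x8 | x2) — x8 is true.
  3. (x2 | x8) — x8 is true.
  4. (x12 | ~x4) — x12 is true.
  5. (x13 | ~x4 | x7) — ~x4 is true.
  6. (x11 | x5 | ~x10) — x11 is true.
  7. (x10 | ~x1) — x10 is true.
  8. (x1 | x7 | x3) — x1 is true.
  9. (~x13 | ~x2 | ~x6) — ~x2 is true.
  10. (~x7 | ~x10 | x12) — ~x7 is true.
  11. (x13 | x7 | x8) — x8 is true.
  12. (x4 | ~x2) — ~x2 is true.
  13. (x13 | ~x2 | x11) — x11 is true.
  14. (x7 | ~x2 | ~x10) — ~x2 is true.
  15. (x5 | x10) — x10 is true.
  16. (x10 | ~x12 | ~x2) — x10 is true.
  17. (x7 | ~x9) — ~x9 is true.
  18. (~x2 | x10 | ~x1) — x10 is true.
  19. (x7 | ~x4) — ~x4 is true.
  20. (x7 | x12 | x3) — x12 is true.
  21. (x2 | x11 | x10) — x10 is true.
  22. (x6 | ~x7 | x2) — ~x7 is true.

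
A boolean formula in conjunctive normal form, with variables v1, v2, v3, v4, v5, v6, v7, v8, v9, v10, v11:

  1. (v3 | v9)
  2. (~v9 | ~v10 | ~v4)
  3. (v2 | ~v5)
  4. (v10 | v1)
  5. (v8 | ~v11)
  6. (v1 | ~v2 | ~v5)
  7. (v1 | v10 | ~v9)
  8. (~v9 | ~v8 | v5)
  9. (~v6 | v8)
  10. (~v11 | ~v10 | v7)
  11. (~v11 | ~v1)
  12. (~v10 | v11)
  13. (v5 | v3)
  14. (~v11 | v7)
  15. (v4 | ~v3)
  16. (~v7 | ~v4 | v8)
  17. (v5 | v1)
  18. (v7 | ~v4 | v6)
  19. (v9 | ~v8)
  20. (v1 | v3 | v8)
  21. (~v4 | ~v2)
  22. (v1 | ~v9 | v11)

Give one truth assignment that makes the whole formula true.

Set v1 = True and propagate.
  then v11 is forced to False.
  then v10 is forced to False.
The remaining clauses are satisfied by v2 = True, v3 = False, v4 = False, v5 = True, v6 = True, v7 = True, v8 = True, v9 = True.
Every clause has at least one true literal under this assignment.

v1=True, v2=True, v3=False, v4=False, v5=True, v6=True, v7=True, v8=True, v9=True, v10=False, v11=False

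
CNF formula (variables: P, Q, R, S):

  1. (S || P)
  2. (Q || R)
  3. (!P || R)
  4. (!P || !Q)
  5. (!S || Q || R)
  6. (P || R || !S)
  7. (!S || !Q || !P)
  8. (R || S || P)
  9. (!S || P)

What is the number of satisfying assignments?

2

The models are:
  P=T Q=F R=T S=F
  P=T Q=F R=T S=T
Count: 2.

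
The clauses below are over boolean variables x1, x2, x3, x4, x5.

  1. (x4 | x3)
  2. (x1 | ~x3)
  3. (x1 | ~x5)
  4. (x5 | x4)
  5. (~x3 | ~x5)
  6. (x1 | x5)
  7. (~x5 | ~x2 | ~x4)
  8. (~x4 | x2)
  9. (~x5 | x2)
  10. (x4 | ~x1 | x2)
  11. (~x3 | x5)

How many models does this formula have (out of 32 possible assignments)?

1

The models are:
  x1=T x2=T x3=F x4=T x5=F
That's 1 in total.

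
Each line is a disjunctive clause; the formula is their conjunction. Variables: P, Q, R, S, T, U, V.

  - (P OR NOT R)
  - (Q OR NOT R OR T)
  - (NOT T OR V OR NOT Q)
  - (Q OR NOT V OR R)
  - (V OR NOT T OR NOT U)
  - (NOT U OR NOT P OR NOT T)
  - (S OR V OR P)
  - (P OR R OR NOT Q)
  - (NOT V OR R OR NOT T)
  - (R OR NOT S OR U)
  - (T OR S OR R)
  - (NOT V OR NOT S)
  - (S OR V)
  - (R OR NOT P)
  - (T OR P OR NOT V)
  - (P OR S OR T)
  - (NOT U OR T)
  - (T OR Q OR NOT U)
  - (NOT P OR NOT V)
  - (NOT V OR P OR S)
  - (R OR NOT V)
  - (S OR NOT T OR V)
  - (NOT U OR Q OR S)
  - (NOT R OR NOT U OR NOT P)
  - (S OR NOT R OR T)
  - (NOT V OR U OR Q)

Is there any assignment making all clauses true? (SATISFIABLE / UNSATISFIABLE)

SATISFIABLE

Try P = True.
  then R is forced to True.
  then V is forced to False.
  then S is forced to True.
  then U is forced to False.
Branch on Q: take Q = True.
  then T is forced to False.
Every clause has at least one true literal under this assignment.
So P = True, Q = True, R = True, S = True, T = False, U = False, V = False is a satisfying assignment.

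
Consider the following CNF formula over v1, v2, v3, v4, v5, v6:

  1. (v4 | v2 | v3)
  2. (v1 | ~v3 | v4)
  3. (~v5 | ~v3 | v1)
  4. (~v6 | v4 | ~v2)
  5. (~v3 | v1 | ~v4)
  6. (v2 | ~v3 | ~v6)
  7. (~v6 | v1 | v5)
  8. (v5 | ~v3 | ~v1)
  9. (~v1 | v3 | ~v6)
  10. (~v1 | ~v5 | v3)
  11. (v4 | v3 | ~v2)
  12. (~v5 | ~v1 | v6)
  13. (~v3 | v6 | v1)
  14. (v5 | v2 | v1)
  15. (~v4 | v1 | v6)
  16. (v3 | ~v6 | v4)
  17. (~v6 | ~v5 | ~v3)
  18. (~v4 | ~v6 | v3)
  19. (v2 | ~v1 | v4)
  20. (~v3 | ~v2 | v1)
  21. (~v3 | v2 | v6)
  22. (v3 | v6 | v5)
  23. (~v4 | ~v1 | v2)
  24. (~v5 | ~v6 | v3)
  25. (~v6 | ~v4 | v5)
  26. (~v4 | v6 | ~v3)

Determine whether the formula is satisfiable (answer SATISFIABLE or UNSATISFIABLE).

UNSATISFIABLE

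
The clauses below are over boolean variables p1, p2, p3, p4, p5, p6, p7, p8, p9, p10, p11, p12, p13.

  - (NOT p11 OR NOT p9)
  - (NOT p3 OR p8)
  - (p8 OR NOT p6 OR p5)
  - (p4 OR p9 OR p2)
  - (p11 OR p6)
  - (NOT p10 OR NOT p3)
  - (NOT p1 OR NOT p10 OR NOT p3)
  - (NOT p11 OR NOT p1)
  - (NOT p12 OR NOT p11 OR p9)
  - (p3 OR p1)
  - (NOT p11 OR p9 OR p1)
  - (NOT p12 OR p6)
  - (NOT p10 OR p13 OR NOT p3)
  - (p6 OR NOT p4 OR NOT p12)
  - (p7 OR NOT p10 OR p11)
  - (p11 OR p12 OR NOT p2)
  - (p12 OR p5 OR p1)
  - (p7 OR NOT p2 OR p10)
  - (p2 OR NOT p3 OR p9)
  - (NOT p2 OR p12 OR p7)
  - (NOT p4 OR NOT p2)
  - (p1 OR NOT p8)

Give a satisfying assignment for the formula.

p1=True, p2=False, p3=True, p4=True, p5=True, p6=True, p7=False, p8=True, p9=True, p10=False, p11=False, p12=True, p13=True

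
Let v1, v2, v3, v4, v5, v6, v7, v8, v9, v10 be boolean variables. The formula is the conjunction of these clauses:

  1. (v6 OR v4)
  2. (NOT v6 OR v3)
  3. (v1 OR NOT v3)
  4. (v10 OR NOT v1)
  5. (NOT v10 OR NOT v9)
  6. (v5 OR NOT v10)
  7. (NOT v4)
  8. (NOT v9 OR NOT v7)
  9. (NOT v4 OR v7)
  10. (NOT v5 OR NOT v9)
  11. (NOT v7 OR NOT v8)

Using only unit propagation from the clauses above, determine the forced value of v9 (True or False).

False

Unit clause (NOT v4) sets v4 = False.
(v6 OR v4): since v4 = False, the clause reduces to (v6). v6 = True.
From (v3 OR NOT v6) and v6 = True: v3 = True.
In (NOT v3 OR v1), NOT v3 is now false; v1 must hold, so v1 = True.
(v10 OR NOT v1) with v1 = True leaves only v10, so v10 = True.
(NOT v9 OR NOT v10) with v10 = True leaves only NOT v9, so v9 = False.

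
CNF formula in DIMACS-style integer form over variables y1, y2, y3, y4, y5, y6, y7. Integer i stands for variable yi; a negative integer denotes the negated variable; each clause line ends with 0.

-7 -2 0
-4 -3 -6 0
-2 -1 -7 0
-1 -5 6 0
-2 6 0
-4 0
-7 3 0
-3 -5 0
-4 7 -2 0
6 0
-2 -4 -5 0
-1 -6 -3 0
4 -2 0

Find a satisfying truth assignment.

Unit propagation: (¬y4) forces y4 = False.
The clause (y6) is unit: y6 must be True.
The clause (¬y2) is unit: y2 must be False.
Pure literal: y5 appears only negated; assign y5 = False.
Pure literal: y7 appears only negated; assign y7 = False.
Try y1 = True.
  then y3 is forced to False.
Check each clause:
  1. {¬y2, ¬y7} — ¬y7 is true.
  2. {¬y6, ¬y3, ¬y4} — ¬y4 is true.
  3. {¬y1, ¬y7, ¬y2} — ¬y7 is true.
  4. {¬y5, y6, ¬y1} — ¬y5 is true.
  5. {y6, ¬y2} — y6 is true.
  6. {¬y4} — ¬y4 is true.
  7. {¬y7, y3} — ¬y7 is true.
  8. {¬y3, ¬y5} — ¬y5 is true.
  9. {¬y4, ¬y2, y7} — ¬y4 is true.
  10. {y6} — y6 is true.
  11. {¬y2, ¬y4, ¬y5} — ¬y5 is true.
  12. {¬y3, ¬y1, ¬y6} — ¬y3 is true.
  13. {y4, ¬y2} — ¬y2 is true.

y1=T, y2=F, y3=F, y4=F, y5=F, y6=T, y7=F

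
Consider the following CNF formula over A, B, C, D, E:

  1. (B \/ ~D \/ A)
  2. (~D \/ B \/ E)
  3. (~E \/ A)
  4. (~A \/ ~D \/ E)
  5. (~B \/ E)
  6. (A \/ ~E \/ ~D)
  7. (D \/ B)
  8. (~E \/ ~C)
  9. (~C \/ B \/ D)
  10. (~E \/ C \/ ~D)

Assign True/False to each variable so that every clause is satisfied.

A=T  B=T  C=F  D=F  E=T

Try A = True.
For the remaining variables, B = True, C = False, D = False, E = True works.
Check each clause:
  1. (B \/ A \/ ~D) — A is true.
  2. (~D \/ E \/ B) — B is true.
  3. (~E \/ A) — A is true.
  4. (~A \/ E \/ ~D) — ~D is true.
  5. (E \/ ~B) — E is true.
  6. (A \/ ~D \/ ~E) — A is true.
  7. (D \/ B) — B is true.
  8. (~C \/ ~E) — ~C is true.
  9. (B \/ D \/ ~C) — B is true.
  10. (C \/ ~D \/ ~E) — ~D is true.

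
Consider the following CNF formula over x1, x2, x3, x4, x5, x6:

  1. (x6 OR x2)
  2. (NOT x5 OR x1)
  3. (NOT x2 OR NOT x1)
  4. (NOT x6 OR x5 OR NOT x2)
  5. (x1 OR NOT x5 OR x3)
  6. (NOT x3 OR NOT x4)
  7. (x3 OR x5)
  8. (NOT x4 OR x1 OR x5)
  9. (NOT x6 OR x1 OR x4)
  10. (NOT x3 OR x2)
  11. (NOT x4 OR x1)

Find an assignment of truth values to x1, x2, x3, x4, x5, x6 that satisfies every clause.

x1=F, x2=T, x3=T, x4=F, x5=F, x6=F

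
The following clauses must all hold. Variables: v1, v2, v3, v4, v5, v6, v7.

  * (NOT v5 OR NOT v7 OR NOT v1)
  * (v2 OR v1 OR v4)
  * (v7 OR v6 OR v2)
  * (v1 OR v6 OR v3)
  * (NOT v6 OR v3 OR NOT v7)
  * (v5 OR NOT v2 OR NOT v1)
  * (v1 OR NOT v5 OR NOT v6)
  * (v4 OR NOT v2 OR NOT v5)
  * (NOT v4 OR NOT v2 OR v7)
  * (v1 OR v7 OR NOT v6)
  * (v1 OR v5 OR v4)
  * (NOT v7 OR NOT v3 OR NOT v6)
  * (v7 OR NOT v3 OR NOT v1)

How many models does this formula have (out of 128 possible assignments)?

Split on v1, then v7.
  v1=1, v7=1: remaining (v2,v3,v4,v5,v6) ∈ {(0,0,0,0,0); (0,0,1,0,0); (0,1,0,0,0); (0,1,1,0,0)} — 4.
  v1=1, v7=0: remaining (v2,v3,v4,v5,v6) ∈ {(0,0,0,0,1); (0,0,0,1,1); (0,0,1,0,1); (0,0,1,1,1)} — 4.
  v1=0, v7=1: remaining (v2,v3,v4,v5,v6) ∈ {(0,1,1,0,0); (0,1,1,1,0); (1,1,1,0,0); (1,1,1,1,0)} — 4.
  v1=0, v7=0: a clause becomes empty — 0.
Total: 4 + 4 + 4 + 0 = 12.

12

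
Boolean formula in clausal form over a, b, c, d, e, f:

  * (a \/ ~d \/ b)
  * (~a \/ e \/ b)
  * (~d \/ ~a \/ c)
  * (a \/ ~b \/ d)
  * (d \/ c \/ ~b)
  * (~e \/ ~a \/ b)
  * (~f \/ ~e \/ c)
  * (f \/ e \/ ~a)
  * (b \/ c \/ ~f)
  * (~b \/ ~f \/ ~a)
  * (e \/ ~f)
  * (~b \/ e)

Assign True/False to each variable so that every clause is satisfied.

a=0, b=0, c=1, d=0, e=1, f=0

Check each clause:
  1. (b \/ a \/ ~d) — ~d is true.
  2. (~a \/ e \/ b) — e is true.
  3. (~a \/ ~d \/ c) — c is true.
  4. (~b \/ a \/ d) — ~b is true.
  5. (c \/ ~b \/ d) — c is true.
  6. (~e \/ b \/ ~a) — ~a is true.
  7. (c \/ ~f \/ ~e) — c is true.
  8. (f \/ e \/ ~a) — e is true.
  9. (b \/ ~f \/ c) — ~f is true.
  10. (~b \/ ~a \/ ~f) — ~f is true.
  11. (~f \/ e) — ~f is true.
  12. (~b \/ e) — e is true.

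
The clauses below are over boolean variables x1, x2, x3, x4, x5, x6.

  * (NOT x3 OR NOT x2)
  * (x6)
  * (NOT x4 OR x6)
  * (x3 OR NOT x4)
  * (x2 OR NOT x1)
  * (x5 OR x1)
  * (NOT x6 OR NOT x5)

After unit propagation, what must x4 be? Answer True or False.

False

Unit clause (x6) sets x6 = True.
In (NOT x5 OR NOT x6), NOT x6 is now false; NOT x5 must hold, so x5 = False.
From (x1 OR x5) and x5 = False: x1 = True.
(NOT x1 OR x2) with x1 = True leaves only x2, so x2 = True.
In (NOT x3 OR NOT x2), NOT x2 is now false; NOT x3 must hold, so x3 = False.
(NOT x4 OR x3): since x3 = False, the clause reduces to (NOT x4). x4 = False.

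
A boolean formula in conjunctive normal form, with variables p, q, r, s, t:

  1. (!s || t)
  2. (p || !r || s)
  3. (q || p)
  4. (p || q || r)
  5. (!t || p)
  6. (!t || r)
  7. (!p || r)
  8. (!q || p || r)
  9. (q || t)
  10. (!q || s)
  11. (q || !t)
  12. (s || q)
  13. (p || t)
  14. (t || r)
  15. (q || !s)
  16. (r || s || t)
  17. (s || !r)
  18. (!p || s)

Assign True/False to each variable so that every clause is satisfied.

p = T, q = T, r = T, s = T, t = T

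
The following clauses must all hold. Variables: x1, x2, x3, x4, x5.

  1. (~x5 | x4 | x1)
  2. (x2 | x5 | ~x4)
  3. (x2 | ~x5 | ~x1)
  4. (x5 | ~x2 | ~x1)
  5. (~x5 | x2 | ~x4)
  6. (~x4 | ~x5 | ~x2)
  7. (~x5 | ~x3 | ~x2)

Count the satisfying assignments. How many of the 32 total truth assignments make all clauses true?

9

Split on x5, then x2.
  x5=1, x2=1: remaining (x1,x3,x4) ∈ {(1,0,0)} — 1.
  x5=1, x2=0: a clause becomes empty — 0.
  x5=0, x2=1: remaining (x1,x3,x4) ∈ {(0,0,0); (0,0,1); (0,1,0); (0,1,1)} — 4.
  x5=0, x2=0: remaining (x1,x3,x4) ∈ {(0,0,0); (0,1,0); (1,0,0); (1,1,0)} — 4.
Total: 1 + 0 + 4 + 4 = 9.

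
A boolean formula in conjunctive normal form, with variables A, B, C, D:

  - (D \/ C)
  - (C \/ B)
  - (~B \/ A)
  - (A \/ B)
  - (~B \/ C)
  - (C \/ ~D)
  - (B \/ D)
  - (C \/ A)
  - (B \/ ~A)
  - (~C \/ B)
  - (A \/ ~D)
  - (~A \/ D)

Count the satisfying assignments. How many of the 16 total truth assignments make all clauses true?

The models are:
  A=1 B=1 C=1 D=1
Count: 1.

1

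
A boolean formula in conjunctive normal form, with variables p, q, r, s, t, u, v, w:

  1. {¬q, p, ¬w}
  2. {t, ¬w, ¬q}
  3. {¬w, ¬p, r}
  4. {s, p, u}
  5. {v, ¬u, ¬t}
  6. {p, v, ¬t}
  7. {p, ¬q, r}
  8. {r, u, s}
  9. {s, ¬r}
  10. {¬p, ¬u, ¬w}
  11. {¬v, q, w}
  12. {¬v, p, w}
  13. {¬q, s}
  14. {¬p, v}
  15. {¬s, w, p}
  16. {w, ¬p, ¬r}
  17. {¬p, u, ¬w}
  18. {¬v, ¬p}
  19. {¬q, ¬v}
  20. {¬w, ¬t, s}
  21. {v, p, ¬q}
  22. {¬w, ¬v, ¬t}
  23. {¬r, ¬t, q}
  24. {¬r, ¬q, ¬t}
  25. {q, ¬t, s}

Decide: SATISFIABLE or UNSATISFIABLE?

Try p = False.
Set q = False and propagate.
The remaining clauses are satisfied by r = False, s = False, t = False, u = True, v = False, w = False.
So p=F, q=F, r=F, s=F, t=F, u=T, v=F, w=F is a satisfying assignment.

SATISFIABLE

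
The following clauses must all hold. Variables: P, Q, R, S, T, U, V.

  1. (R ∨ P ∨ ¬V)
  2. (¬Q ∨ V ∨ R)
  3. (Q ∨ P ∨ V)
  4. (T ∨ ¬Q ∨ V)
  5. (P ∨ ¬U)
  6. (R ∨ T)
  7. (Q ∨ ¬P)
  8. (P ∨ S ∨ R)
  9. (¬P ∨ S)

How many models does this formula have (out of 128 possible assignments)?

18

Split on P, then Q.
  P=1, Q=1: U free; 4 ways for (R,S,T,V) × 2^1 = 8.
  P=1, Q=0: a clause becomes empty — 0.
  P=0, Q=1: S free; 3 ways for (R,T,U,V) × 2^1 = 6.
  P=0, Q=0: remaining (R,S,T,U,V) ∈ {(1,0,0,0,1); (1,0,1,0,1); (1,1,0,0,1); (1,1,1,0,1)} — 4.
Total: 8 + 0 + 6 + 4 = 18.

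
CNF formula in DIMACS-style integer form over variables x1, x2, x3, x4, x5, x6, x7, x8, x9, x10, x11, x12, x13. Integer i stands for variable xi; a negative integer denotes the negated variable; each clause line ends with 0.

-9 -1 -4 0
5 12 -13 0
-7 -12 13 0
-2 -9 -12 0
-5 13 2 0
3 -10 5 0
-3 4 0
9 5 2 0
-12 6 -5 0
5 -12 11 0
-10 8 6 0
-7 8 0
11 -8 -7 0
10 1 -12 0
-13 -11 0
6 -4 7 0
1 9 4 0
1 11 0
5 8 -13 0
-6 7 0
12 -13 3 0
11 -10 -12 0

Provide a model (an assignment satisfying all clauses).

Branch on x1: take x1 = True.
Set x2 = True and propagate.
The remaining clauses are satisfied by x3 = False, x4 = False, x5 = True, x6 = True, x7 = True, x8 = True, x9 = False, x10 = True, x11 = True, x12 = False, x13 = False.

x1 = T  x2 = T  x3 = F  x4 = F  x5 = T  x6 = T  x7 = T  x8 = T  x9 = F  x10 = T  x11 = T  x12 = F  x13 = F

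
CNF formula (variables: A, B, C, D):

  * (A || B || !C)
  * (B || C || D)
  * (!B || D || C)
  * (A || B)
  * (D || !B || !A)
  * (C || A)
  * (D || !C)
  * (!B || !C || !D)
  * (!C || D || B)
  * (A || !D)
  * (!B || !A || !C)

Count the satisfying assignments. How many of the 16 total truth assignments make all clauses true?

Satisfying assignments:
  A=1 B=0 C=0 D=1
  A=1 B=0 C=1 D=1
  A=1 B=1 C=0 D=1
Count: 3.

3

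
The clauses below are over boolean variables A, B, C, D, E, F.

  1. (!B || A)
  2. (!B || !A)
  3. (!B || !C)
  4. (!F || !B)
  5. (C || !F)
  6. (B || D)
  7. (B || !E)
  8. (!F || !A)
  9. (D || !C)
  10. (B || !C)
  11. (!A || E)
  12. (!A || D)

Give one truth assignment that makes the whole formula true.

A=F, B=F, C=F, D=T, E=F, F=F

Check each clause:
  1. (!B || A) — !B is true.
  2. (!A || !B) — !A is true.
  3. (!B || !C) — !C is true.
  4. (!F || !B) — !F is true.
  5. (!F || C) — !F is true.
  6. (B || D) — D is true.
  7. (!E || B) — !E is true.
  8. (!A || !F) — !F is true.
  9. (D || !C) — D is true.
  10. (B || !C) — !C is true.
  11. (!A || E) — !A is true.
  12. (D || !A) — D is true.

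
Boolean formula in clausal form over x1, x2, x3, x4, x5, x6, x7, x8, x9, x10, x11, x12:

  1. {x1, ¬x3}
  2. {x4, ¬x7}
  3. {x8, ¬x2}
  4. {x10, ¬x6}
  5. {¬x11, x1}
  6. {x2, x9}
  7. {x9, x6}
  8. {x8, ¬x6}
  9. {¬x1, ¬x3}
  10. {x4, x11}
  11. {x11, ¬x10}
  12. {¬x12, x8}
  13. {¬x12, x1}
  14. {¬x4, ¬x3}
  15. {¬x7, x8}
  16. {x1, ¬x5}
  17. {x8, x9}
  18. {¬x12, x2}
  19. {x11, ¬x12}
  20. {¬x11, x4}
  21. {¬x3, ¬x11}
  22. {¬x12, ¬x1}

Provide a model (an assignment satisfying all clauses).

x3 occurs only negated in the remaining clauses — set x3 = False.
Pure literal: x8 appears only positively; assign x8 = True.
Try x1 = True.
  then x12 is forced to False.
For the remaining variables, x2 = True, x4 = True, x5 = True, x6 = False, x7 = True, x9 = True, x10 = False, x11 = False works.
Check each clause:
  1. {¬x3, x1} — x1 is true.
  2. {x4, ¬x7} — x4 is true.
  3. {x8, ¬x2} — x8 is true.
  4. {x10, ¬x6} — ¬x6 is true.
  5. {¬x11, x1} — x1 is true.
  6. {x2, x9} — x9 is true.
  7. {x6, x9} — x9 is true.
  8. {¬x6, x8} — x8 is true.
  9. {¬x1, ¬x3} — ¬x3 is true.
  10. {x11, x4} — x4 is true.
  11. {x11, ¬x10} — ¬x10 is true.
  12. {x8, ¬x12} — x8 is true.
  13. {x1, ¬x12} — x1 is true.
  14. {¬x3, ¬x4} — ¬x3 is true.
  15. {¬x7, x8} — x8 is true.
  16. {¬x5, x1} — x1 is true.
  17. {x8, x9} — x8 is true.
  18. {x2, ¬x12} — x2 is true.
  19. {¬x12, x11} — ¬x12 is true.
  20. {¬x11, x4} — x4 is true.
  21. {¬x11, ¬x3} — ¬x11 is true.
  22. {¬x12, ¬x1} — ¬x12 is true.

x1=True, x2=True, x3=False, x4=True, x5=True, x6=False, x7=True, x8=True, x9=True, x10=False, x11=False, x12=False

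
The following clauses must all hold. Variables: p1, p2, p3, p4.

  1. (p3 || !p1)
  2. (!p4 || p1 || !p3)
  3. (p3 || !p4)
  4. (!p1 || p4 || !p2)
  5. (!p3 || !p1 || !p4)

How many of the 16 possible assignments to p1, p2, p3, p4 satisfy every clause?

5

Satisfying assignments:
  p1=F p2=F p3=F p4=F
  p1=F p2=F p3=T p4=F
  p1=F p2=T p3=F p4=F
  p1=F p2=T p3=T p4=F
  p1=T p2=F p3=T p4=F
Count: 5.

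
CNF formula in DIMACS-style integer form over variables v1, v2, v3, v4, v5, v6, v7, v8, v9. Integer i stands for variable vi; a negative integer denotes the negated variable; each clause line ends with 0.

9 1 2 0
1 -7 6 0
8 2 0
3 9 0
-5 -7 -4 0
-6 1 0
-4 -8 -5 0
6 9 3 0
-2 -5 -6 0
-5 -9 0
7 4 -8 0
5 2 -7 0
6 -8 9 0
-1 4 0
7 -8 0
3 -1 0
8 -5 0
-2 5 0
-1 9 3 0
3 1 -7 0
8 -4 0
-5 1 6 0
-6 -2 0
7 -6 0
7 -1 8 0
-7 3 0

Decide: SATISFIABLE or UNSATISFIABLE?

UNSATISFIABLE

v1 = True:
  propagation gives v4=True, v3=True, v8=True, v5=False; an empty clause results — contradiction.
v1 = False:
  propagation gives v6=False, v7=False, v8=False, v2=True; an empty clause results — contradiction.
Every branch closes, so no satisfying assignment exists.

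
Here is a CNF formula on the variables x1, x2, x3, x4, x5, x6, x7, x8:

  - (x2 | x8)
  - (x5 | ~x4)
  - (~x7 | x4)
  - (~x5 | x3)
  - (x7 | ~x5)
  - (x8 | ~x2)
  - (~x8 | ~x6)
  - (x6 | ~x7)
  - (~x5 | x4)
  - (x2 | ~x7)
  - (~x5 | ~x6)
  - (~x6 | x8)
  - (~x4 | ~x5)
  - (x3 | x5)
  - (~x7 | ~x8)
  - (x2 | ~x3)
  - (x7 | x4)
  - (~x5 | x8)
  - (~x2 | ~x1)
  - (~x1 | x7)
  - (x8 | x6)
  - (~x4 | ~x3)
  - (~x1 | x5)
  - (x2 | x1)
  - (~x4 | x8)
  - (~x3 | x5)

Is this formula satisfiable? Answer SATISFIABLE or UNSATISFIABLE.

UNSATISFIABLE

x5 = True:
  propagation gives x3=True, x7=True, x4=True; an empty clause results — contradiction.
x5 = False:
  propagation gives x4=False, x7=False; an empty clause results — contradiction.
Every branch closes, so no satisfying assignment exists.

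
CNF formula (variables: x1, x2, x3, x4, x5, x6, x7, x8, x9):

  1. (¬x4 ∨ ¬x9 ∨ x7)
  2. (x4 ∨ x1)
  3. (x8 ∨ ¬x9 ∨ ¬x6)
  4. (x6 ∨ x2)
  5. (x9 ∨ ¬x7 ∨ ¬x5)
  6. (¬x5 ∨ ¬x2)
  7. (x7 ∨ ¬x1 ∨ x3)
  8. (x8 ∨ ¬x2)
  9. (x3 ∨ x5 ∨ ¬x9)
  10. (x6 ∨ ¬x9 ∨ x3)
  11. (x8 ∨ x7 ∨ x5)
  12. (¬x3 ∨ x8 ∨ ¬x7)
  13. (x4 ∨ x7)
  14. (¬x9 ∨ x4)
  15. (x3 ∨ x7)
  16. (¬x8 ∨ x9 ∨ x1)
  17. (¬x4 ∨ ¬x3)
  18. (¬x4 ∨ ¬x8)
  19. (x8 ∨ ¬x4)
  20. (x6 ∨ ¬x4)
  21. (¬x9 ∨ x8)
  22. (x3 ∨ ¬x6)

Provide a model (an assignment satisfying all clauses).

Branch on x1: take x1 = True.
Set x2 = False and propagate.
  then x6 is forced to True.
  then x3 is forced to True.
  then x4 is forced to False.
  then x7 is forced to True.
  then x8 is forced to True.
  then x9 is forced to False.
  then x5 is forced to False.
Every clause has at least one true literal under this assignment.

x1=True, x2=False, x3=True, x4=False, x5=False, x6=True, x7=True, x8=True, x9=False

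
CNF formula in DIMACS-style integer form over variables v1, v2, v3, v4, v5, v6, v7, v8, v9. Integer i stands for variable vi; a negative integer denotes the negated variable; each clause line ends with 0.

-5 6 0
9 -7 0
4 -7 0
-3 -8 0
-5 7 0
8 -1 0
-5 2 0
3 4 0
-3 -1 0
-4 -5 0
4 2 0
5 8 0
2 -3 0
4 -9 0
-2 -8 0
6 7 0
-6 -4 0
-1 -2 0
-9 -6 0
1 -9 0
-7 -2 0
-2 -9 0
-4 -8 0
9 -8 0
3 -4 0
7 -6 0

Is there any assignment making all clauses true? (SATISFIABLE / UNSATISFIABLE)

v4 = True:
  propagation gives v5=False, v8=True; an empty clause results — contradiction.
v4 = False:
  propagation gives v7=False, v5=False, v3=True, v8=False; an empty clause results — contradiction.
Every branch closes, so no satisfying assignment exists.

UNSATISFIABLE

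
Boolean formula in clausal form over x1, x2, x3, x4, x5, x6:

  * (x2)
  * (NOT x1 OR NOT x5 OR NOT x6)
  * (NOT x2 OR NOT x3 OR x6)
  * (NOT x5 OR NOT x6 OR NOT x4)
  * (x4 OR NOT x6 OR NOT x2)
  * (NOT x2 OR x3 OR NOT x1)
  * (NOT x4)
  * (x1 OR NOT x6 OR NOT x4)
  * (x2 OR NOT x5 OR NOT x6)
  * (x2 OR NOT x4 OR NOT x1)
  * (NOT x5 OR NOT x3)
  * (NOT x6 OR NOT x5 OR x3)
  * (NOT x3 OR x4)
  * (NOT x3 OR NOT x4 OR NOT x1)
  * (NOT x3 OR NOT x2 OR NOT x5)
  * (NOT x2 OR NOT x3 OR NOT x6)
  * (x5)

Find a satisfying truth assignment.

The clause (x2) is unit: x2 must be True.
(NOT x4) is a unit clause, so x4 = False.
(NOT x6) is a unit clause, so x6 = False.
The clause (NOT x3) is unit: x3 must be False.
Unit propagation: (NOT x1) forces x1 = False.
(x5) is a unit clause, so x5 = True.

x1=F, x2=T, x3=F, x4=F, x5=T, x6=F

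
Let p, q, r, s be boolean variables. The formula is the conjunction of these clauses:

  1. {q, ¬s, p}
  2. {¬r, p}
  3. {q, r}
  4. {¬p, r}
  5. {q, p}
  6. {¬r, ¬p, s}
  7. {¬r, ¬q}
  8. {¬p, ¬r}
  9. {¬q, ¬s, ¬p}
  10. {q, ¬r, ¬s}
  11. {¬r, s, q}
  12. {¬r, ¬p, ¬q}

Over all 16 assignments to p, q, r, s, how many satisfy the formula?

2

The models are:
  p=F q=T r=F s=F
  p=F q=T r=F s=T
That's 2 in total.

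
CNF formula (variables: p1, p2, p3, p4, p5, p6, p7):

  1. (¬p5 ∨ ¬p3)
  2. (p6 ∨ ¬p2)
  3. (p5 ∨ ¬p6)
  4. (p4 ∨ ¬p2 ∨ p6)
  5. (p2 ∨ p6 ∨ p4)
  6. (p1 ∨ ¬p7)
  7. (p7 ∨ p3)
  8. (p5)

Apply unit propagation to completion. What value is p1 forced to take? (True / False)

True

(p5) stands alone — p5 = True.
(¬p3 ∨ ¬p5) with p5 = True leaves only ¬p3, so p3 = False.
In (p3 ∨ p7), p3 is now false; p7 must hold, so p7 = True.
From (p1 ∨ ¬p7) and p7 = True: p1 = True.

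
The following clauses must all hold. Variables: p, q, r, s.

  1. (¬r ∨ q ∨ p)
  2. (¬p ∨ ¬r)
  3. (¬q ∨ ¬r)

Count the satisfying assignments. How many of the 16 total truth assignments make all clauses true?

8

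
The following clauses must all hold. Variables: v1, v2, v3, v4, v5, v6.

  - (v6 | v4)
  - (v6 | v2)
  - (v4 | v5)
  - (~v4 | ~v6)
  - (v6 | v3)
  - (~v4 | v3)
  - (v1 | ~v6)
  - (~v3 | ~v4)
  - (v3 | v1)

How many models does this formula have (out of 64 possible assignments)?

Satisfying assignments:
  v1=1 v2=0 v3=0 v4=0 v5=1 v6=1
  v1=1 v2=0 v3=1 v4=0 v5=1 v6=1
  v1=1 v2=1 v3=0 v4=0 v5=1 v6=1
  v1=1 v2=1 v3=1 v4=0 v5=1 v6=1
Count: 4.

4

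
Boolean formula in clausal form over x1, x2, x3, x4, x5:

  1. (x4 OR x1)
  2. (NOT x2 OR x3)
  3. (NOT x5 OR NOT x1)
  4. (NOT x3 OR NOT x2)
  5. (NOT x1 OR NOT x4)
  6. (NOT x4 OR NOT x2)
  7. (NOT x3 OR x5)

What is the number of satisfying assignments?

Satisfying assignments:
  x1=0 x2=0 x3=0 x4=1 x5=0
  x1=0 x2=0 x3=0 x4=1 x5=1
  x1=0 x2=0 x3=1 x4=1 x5=1
  x1=1 x2=0 x3=0 x4=0 x5=0
Count: 4.

4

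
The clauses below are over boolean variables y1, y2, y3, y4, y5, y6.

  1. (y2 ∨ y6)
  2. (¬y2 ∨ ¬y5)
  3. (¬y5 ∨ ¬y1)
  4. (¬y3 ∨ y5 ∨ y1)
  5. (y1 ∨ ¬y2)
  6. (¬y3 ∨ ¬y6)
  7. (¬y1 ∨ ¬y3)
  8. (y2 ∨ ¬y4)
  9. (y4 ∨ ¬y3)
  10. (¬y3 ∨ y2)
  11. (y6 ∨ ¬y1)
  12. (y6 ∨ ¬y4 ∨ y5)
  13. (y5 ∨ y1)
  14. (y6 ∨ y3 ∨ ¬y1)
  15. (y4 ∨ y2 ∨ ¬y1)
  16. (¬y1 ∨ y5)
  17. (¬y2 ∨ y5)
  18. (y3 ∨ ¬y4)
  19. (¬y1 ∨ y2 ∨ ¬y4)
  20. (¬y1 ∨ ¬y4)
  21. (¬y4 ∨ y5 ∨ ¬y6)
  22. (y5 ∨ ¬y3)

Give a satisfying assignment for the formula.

y1=F  y2=F  y3=F  y4=F  y5=T  y6=T

Check each clause:
  1. (y2 ∨ y6) — y6 is true.
  2. (¬y5 ∨ ¬y2) — ¬y2 is true.
  3. (¬y5 ∨ ¬y1) — ¬y1 is true.
  4. (¬y3 ∨ y5 ∨ y1) — y5 is true.
  5. (y1 ∨ ¬y2) — ¬y2 is true.
  6. (¬y3 ∨ ¬y6) — ¬y3 is true.
  7. (¬y1 ∨ ¬y3) — ¬y3 is true.
  8. (¬y4 ∨ y2) — ¬y4 is true.
  9. (¬y3 ∨ y4) — ¬y3 is true.
  10. (¬y3 ∨ y2) — ¬y3 is true.
  11. (y6 ∨ ¬y1) — ¬y1 is true.
  12. (y5 ∨ ¬y4 ∨ y6) — ¬y4 is true.
  13. (y1 ∨ y5) — y5 is true.
  14. (¬y1 ∨ y3 ∨ y6) — ¬y1 is true.
  15. (y4 ∨ ¬y1 ∨ y2) — ¬y1 is true.
  16. (¬y1 ∨ y5) — y5 is true.
  17. (y5 ∨ ¬y2) — y5 is true.
  18. (y3 ∨ ¬y4) — ¬y4 is true.
  19. (¬y1 ∨ y2 ∨ ¬y4) — ¬y4 is true.
  20. (¬y4 ∨ ¬y1) — ¬y4 is true.
  21. (¬y6 ∨ y5 ∨ ¬y4) — ¬y4 is true.
  22. (y5 ∨ ¬y3) — ¬y3 is true.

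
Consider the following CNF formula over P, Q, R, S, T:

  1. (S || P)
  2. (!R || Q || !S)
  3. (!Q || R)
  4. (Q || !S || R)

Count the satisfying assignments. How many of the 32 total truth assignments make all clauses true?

10

Split on Q, then R.
  Q=1, R=1: T free; 3 ways for (P,S) × 2^1 = 6.
  Q=1, R=0: a clause becomes empty — 0.
  Q=0, R=1: remaining (P,S,T) ∈ {(1,0,0); (1,0,1)} — 2.
  Q=0, R=0: remaining (P,S,T) ∈ {(1,0,0); (1,0,1)} — 2.
Total: 6 + 0 + 2 + 2 = 10.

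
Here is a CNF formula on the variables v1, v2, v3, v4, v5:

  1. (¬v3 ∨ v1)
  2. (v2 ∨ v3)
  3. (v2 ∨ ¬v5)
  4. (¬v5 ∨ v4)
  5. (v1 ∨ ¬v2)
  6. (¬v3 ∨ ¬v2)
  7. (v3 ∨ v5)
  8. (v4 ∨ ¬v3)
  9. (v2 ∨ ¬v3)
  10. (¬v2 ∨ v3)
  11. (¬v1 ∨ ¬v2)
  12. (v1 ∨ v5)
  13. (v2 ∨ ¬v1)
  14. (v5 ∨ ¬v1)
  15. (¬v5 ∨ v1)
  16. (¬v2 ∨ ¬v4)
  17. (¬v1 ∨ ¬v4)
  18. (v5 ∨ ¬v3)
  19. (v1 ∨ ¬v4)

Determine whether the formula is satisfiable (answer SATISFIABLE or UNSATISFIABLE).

UNSATISFIABLE

v1 = True:
  propagation gives v2=False; an empty clause results — contradiction.
v1 = False:
  propagation gives v3=False, v2=True; an empty clause results — contradiction.
Every branch closes, so no satisfying assignment exists.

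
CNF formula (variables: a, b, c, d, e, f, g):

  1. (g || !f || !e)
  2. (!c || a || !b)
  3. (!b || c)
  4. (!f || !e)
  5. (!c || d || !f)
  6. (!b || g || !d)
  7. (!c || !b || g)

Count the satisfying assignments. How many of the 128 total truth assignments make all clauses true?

49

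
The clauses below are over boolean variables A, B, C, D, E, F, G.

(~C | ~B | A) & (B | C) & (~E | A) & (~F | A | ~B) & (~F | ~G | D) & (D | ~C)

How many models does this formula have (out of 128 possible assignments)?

38

Split on A, then B.
  A=T, B=T: E free; 11 ways for (C,D,F,G) × 2^1 = 22.
  A=T, B=F: forces C=T; D=T; E, F, G free → 2^3 = 8.
  A=F, B=T: remaining (C,D,E,F,G) ∈ {(F,F,F,F,F); (F,F,F,F,T); (F,T,F,F,F); (F,T,F,F,T)} — 4.
  A=F, B=F: remaining (C,D,E,F,G) ∈ {(T,T,F,F,F); (T,T,F,F,T); (T,T,F,T,F); (T,T,F,T,T)} — 4.
Total: 22 + 8 + 4 + 4 = 38.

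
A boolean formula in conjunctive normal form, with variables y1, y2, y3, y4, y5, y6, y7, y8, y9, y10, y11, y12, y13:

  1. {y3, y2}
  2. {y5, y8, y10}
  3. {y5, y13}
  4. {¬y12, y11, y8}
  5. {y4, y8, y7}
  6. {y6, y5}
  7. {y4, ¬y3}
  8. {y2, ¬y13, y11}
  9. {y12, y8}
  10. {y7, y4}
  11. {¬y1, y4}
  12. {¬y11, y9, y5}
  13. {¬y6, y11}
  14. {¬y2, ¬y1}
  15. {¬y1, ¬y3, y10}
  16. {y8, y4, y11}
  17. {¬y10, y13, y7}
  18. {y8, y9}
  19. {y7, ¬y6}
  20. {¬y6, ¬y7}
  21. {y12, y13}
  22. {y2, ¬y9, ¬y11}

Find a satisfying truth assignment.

y1 = False  y2 = True  y3 = False  y4 = False  y5 = True  y6 = False  y7 = True  y8 = True  y9 = True  y10 = True  y11 = True  y12 = False  y13 = True

Check each clause:
  1. {y2, y3} — y2 is true.
  2. {y10, y5, y8} — y8 is true.
  3. {y13, y5} — y13 is true.
  4. {¬y12, y11, y8} — y8 is true.
  5. {y8, y7, y4} — y8 is true.
  6. {y6, y5} — y5 is true.
  7. {¬y3, y4} — ¬y3 is true.
  8. {y2, ¬y13, y11} — y11 is true.
  9. {y8, y12} — y8 is true.
  10. {y4, y7} — y7 is true.
  11. {¬y1, y4} — ¬y1 is true.
  12. {¬y11, y5, y9} — y9 is true.
  13. {y11, ¬y6} — ¬y6 is true.
  14. {¬y2, ¬y1} — ¬y1 is true.
  15. {¬y3, ¬y1, y10} — y10 is true.
  16. {y8, y11, y4} — y8 is true.
  17. {y7, y13, ¬y10} — y13 is true.
  18. {y8, y9} — y8 is true.
  19. {¬y6, y7} — ¬y6 is true.
  20. {¬y7, ¬y6} — ¬y6 is true.
  21. {y12, y13} — y13 is true.
  22. {¬y9, ¬y11, y2} — y2 is true.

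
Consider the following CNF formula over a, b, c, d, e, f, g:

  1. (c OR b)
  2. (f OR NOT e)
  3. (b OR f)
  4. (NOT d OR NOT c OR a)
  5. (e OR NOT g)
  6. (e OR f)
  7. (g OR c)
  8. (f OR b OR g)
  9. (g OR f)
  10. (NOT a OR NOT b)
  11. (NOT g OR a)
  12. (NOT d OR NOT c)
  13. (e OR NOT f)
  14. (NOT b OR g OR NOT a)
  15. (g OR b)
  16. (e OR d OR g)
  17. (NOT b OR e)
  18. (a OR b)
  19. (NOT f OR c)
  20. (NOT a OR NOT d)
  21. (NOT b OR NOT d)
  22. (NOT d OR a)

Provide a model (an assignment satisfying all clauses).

a=T, b=F, c=T, d=F, e=T, f=T, g=T

Set a = True and propagate.
  then b is forced to False.
  then c is forced to True.
  then f is forced to True.
  then d is forced to False.
  then e is forced to True.
  then g is forced to True.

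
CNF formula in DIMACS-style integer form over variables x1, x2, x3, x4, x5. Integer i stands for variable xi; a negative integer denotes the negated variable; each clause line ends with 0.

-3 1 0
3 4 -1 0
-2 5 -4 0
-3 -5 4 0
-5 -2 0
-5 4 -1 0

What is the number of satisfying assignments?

11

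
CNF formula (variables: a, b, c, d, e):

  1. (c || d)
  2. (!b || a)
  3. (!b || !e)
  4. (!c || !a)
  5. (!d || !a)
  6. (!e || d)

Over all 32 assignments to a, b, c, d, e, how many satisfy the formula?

5

Satisfying assignments:
  a=0 b=0 c=0 d=1 e=0
  a=0 b=0 c=0 d=1 e=1
  a=0 b=0 c=1 d=0 e=0
  a=0 b=0 c=1 d=1 e=0
  a=0 b=0 c=1 d=1 e=1
That's 5 in total.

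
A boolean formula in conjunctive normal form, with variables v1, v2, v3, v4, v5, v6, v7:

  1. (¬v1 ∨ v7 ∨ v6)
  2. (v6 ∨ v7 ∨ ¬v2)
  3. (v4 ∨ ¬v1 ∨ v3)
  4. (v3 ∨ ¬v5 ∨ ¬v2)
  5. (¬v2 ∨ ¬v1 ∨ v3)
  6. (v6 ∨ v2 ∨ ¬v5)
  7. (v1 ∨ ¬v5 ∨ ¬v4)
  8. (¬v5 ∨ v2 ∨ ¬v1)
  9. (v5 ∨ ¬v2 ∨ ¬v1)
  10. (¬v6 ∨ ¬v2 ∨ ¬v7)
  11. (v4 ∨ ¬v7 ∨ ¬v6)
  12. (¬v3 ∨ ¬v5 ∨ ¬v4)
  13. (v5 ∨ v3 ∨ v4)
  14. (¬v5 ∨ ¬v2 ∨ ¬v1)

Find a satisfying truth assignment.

v1=F, v2=F, v3=T, v4=F, v5=F, v6=F, v7=F

Check each clause:
  1. (v6 ∨ ¬v1 ∨ v7) — ¬v1 is true.
  2. (v7 ∨ ¬v2 ∨ v6) — ¬v2 is true.
  3. (v3 ∨ v4 ∨ ¬v1) — v3 is true.
  4. (v3 ∨ ¬v5 ∨ ¬v2) — v3 is true.
  5. (¬v1 ∨ v3 ∨ ¬v2) — v3 is true.
  6. (¬v5 ∨ v6 ∨ v2) — ¬v5 is true.
  7. (v1 ∨ ¬v4 ∨ ¬v5) — ¬v5 is true.
  8. (¬v1 ∨ ¬v5 ∨ v2) — ¬v5 is true.
  9. (¬v2 ∨ ¬v1 ∨ v5) — ¬v2 is true.
  10. (¬v6 ∨ ¬v7 ∨ ¬v2) — ¬v7 is true.
  11. (v4 ∨ ¬v7 ∨ ¬v6) — ¬v7 is true.
  12. (¬v5 ∨ ¬v3 ∨ ¬v4) — ¬v5 is true.
  13. (v5 ∨ v3 ∨ v4) — v3 is true.
  14. (¬v1 ∨ ¬v5 ∨ ¬v2) — ¬v5 is true.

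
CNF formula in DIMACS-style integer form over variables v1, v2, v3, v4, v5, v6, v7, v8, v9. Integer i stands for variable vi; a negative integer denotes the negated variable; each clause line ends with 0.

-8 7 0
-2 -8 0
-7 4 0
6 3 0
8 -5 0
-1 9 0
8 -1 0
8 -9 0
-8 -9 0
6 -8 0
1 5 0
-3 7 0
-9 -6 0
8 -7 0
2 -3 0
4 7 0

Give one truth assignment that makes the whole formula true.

v4 occurs only positively in the remaining clauses — set v4 = True.
Branch on v1: take v1 = False.
  then v5 is forced to True.
  then v8 is forced to True.
  then v7 is forced to True.
  then v2 is forced to False.
  then v9 is forced to False.
  then v6 is forced to True.
  then v3 is forced to False.
Every clause has at least one true literal under this assignment.
Check each clause:
  1. {¬v8, v7} — v7 is true.
  2. {¬v2, ¬v8} — ¬v2 is true.
  3. {v4, ¬v7} — v4 is true.
  4. {v3, v6} — v6 is true.
  5. {¬v5, v8} — v8 is true.
  6. {v9, ¬v1} — ¬v1 is true.
  7. {¬v1, v8} — v8 is true.
  8. {v8, ¬v9} — v8 is true.
  9. {¬v8, ¬v9} — ¬v9 is true.
  10. {¬v8, v6} — v6 is true.
  11. {v5, v1} — v5 is true.
  12. {¬v3, v7} — ¬v3 is true.
  13. {¬v9, ¬v6} — ¬v9 is true.
  14. {¬v7, v8} — v8 is true.
  15. {¬v3, v2} — ¬v3 is true.
  16. {v4, v7} — v4 is true.

v1=False, v2=False, v3=False, v4=True, v5=True, v6=True, v7=True, v8=True, v9=False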